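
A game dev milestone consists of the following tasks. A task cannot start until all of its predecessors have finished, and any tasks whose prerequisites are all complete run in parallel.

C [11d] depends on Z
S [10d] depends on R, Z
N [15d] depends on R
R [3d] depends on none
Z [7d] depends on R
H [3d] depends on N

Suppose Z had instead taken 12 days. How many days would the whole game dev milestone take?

Critical path before the change: R→Z→C = 3+7+11 = 21 giving 21 days.
Z is on the critical path; changing it to 12 makes that path 26 days.
The critical path is still R→Z→C; finish is now 26 days.

26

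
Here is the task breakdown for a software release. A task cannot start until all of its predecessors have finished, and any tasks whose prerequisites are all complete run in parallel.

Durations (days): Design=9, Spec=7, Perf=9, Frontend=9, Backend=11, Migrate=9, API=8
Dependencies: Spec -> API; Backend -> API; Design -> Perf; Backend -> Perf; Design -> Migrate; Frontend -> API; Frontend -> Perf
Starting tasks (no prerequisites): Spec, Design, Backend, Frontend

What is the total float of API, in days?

Critical path: Backend→Perf = 11+9 = 20, so the finish is 20 days.
The longest chain containing API totals 19 days.
Slack of API = 12 − 11 = 1 day.

1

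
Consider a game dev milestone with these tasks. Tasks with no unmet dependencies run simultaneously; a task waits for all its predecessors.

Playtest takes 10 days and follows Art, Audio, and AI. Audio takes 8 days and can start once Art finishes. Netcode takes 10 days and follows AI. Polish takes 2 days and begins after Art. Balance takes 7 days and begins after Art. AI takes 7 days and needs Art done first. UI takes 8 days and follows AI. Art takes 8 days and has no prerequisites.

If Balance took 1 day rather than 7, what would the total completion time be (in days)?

26

Actual critical path: Art→Audio→Playtest = 8+8+10 = 26 ⇒ 26 days.
Balance is off the critical path — its longest chain is 15 days, giving 11 of slack.
No other chain overtakes it, so the finish is 26 days.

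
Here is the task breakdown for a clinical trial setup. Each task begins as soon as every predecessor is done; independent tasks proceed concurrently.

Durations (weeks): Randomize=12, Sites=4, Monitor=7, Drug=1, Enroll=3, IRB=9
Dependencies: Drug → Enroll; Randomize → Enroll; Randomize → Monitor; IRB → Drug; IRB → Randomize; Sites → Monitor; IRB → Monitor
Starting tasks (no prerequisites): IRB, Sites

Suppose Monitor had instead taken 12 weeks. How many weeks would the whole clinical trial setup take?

33

Critical path before the change: IRB→Randomize→Monitor = 9+12+7 = 28 giving 28 weeks.
Since Monitor is critical, the +5 change carries straight to that chain (now 33 weeks).
No other chain overtakes it, so the finish is 33 weeks.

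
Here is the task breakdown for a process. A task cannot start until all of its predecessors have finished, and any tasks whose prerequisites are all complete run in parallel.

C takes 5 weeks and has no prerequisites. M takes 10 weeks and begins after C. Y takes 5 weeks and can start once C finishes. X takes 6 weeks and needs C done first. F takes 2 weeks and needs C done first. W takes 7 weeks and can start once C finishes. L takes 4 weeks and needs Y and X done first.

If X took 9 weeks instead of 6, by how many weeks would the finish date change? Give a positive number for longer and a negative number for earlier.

Baseline: C→X→L = 5+6+4 = 15 → 15 weeks.
Since X is critical, the +3 change carries straight to that chain (now 18 weeks).
That remains the longest chain; total 18 weeks.
Change in finish: 18 − 15 = +3 weeks.

3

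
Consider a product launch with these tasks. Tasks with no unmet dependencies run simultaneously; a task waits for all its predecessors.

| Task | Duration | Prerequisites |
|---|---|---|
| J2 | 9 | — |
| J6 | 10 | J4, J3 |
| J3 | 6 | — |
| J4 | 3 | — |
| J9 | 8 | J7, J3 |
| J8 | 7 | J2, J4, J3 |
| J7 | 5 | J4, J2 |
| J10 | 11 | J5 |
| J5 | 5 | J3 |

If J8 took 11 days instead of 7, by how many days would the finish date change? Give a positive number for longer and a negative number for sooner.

0

Critical path before the change: J2→J7→J9 = 9+5+8 = 22 giving 22 days.
J8 is off the critical path — its longest chain is 16 days, giving 6 of slack.
No other chain overtakes it, so the finish is 22 days.
Change in finish: 22 − 22 = +0 days.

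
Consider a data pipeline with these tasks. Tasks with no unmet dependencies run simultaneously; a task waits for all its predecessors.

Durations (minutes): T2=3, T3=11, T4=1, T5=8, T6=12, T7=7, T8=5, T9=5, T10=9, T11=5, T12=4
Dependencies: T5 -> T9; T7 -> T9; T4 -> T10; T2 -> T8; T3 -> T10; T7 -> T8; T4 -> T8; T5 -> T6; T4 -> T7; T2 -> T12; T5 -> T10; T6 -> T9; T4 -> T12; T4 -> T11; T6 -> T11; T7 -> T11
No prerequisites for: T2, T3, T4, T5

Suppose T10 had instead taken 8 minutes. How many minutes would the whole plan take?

25

Critical path before the change: T5→T6→T9 = 8+12+5 = 25 giving 25 minutes.
The longest path through T10 is only 20 minutes, so T10 has float 5.
No other chain overtakes it, so the finish is 25 minutes.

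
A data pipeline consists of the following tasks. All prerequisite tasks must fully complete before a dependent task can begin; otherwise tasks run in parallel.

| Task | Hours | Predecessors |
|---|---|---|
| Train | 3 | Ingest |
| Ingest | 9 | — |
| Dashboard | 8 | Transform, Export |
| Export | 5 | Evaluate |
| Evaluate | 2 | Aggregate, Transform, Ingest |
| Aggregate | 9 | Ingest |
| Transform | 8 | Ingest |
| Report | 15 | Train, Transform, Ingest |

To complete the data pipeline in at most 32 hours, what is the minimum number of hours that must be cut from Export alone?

Current finish: 33 hours; target: 32.
Export is on every critical path, so each hour cut from Export cuts the finish by one (this holds down to a finish of 32).
Need 33 − 32 = 1 hour off Export → Export becomes 4 hours, finish becomes 32.

1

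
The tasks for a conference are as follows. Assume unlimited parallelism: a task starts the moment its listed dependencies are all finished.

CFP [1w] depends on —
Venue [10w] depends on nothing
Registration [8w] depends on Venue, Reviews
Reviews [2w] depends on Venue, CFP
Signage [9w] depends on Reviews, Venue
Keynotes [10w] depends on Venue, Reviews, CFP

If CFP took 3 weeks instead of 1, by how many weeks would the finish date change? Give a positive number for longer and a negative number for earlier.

As given, the longest chain is Venue→Reviews→Keynotes = 10+2+10 = 22, so the finish is 22 weeks.
CFP has 9 weeks of float (longest path through it is 13).
That remains the longest chain; total 22 weeks.
Change in finish: 22 − 22 = +0 weeks.

0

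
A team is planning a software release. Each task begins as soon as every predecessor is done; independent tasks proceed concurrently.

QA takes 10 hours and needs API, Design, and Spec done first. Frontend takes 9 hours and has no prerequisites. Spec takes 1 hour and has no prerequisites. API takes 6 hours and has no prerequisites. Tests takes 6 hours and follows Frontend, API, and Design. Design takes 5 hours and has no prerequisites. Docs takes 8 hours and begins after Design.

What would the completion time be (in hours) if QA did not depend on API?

Before: longest chain API→QA = 6+10 = 16, finish 16.
Without API→QA, QA's earliest start moves from 6 to 5.
After: Design→QA = 5+10 = 15 → 15 hours.

15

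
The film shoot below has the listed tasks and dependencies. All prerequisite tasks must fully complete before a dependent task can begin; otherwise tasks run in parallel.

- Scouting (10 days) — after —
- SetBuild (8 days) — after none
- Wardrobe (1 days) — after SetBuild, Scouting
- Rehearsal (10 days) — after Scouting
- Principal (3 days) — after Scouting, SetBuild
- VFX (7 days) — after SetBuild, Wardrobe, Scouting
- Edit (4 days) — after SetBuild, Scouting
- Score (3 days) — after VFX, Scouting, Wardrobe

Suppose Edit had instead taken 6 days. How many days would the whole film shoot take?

21

Critical path before the change: Scouting→Wardrobe→VFX→Score = 10+1+7+3 = 21 giving 21 days.
The longest path through Edit is only 14 days, so Edit has float 7.
The critical path is still Scouting→Wardrobe→VFX→Score; finish is now 21 days.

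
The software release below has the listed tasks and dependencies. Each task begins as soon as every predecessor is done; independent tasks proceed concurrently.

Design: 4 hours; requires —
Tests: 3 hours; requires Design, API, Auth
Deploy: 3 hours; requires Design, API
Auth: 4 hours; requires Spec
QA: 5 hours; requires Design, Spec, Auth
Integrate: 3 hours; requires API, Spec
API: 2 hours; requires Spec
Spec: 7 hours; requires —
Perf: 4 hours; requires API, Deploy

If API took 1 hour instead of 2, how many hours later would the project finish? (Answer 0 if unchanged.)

As given, the longest chain is Spec→API→Deploy→Perf = 7+2+3+4 = 16, so the finish is 16 hours.
API lies on that path, so at 1 hour the path becomes 15 hours.
The binding chain switches to Spec→Auth→QA = 7+4+5 = 16; finish 16 hours.
Change in finish: 16 − 16 = +0 hours.

0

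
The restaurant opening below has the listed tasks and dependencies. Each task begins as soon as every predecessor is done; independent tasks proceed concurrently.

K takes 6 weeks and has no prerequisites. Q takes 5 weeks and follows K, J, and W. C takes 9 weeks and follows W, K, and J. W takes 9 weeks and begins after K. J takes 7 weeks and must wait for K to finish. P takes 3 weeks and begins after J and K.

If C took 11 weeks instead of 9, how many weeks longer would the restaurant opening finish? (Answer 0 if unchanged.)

Actual critical path: K→W→C = 6+9+9 = 24 ⇒ 24 weeks.
C lies on that path, so at 11 weeks the path becomes 26 weeks.
The critical path is still K→W→C; finish is now 26 weeks.
Change in finish: 26 − 24 = +2 weeks.

2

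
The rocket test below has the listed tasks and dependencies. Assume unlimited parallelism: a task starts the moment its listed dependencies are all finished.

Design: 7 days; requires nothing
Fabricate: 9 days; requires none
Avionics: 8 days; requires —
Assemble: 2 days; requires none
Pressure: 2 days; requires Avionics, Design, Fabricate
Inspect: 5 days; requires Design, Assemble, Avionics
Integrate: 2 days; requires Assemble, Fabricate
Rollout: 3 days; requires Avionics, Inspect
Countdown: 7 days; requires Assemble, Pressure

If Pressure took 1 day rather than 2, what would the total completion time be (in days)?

Critical path before the change: Fabricate→Pressure→Countdown = 9+2+7 = 18 giving 18 days.
Since Pressure is critical, the -1 change carries straight to that chain (now 17 days).
The critical path is still Fabricate→Pressure→Countdown; finish is now 17 days.

17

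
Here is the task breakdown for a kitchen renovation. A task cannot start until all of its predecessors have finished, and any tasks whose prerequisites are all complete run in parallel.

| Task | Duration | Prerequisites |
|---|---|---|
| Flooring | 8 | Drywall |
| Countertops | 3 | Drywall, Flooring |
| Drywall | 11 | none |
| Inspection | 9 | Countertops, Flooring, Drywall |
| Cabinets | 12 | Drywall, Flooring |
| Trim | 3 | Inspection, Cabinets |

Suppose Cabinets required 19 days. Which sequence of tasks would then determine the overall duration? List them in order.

Drywall, Flooring, Cabinets, Trim

As given, the longest chain is Drywall→Flooring→Cabinets→Trim = 11+8+12+3 = 34, so the finish is 34 days.
Cabinets lies on that path, so at 19 days the path becomes 41 days.
The critical path is still Drywall→Flooring→Cabinets→Trim; finish is now 41 days.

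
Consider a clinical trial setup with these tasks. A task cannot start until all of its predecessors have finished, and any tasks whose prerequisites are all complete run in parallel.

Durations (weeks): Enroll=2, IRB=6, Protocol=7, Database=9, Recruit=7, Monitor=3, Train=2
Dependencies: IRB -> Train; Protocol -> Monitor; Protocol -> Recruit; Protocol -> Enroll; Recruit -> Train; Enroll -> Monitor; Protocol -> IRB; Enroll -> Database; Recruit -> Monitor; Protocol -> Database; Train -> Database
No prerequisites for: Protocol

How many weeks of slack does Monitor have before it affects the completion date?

8

The longest chain is Protocol→Recruit→Train→Database = 7+7+2+9 = 25; overall finish 25 weeks.
The longest chain containing Monitor totals 17 weeks.
So Monitor can slip 25 − 17 = 8 weeks.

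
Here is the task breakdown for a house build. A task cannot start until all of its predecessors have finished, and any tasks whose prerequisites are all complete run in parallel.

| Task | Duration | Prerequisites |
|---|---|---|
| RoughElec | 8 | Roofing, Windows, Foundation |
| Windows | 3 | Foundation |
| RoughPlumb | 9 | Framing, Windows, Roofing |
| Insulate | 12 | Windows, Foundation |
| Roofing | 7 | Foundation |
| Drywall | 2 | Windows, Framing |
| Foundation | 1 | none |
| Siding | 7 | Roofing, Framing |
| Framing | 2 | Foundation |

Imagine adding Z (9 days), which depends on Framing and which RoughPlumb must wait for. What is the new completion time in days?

21

Originally the job takes 17 days.
With Z inserted, RoughPlumb now waits for max(Framing, Windows, Roofing, Z).
New critical path: Foundation→Framing→Z→RoughPlumb = 1+2+9+9 = 21 ⇒ 21 days.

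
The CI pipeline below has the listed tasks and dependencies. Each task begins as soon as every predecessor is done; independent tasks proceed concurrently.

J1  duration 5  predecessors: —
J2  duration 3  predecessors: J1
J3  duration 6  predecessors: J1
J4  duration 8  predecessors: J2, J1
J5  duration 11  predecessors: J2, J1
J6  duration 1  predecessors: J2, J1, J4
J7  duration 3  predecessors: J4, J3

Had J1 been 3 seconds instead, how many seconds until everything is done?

Baseline: J1→J2→J4→J7 = 5+3+8+3 = 19 → 19 seconds.
Since J1 is critical, the -2 change carries straight to that chain (now 17 seconds).
No other chain overtakes it, so the finish is 17 seconds.

17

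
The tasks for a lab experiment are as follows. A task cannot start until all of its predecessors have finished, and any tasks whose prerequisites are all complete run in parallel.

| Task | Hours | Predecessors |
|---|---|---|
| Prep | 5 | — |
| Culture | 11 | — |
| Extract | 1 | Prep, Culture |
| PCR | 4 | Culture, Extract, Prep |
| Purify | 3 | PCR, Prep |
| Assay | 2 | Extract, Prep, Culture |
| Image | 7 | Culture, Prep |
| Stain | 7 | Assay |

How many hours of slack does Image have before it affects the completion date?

3

Critical path: Culture→Extract→Assay→Stain = 11+1+2+7 = 21, so the finish is 21 hours.
The longest chain containing Image totals 18 hours.
So Image can slip 21 − 18 = 3 hours.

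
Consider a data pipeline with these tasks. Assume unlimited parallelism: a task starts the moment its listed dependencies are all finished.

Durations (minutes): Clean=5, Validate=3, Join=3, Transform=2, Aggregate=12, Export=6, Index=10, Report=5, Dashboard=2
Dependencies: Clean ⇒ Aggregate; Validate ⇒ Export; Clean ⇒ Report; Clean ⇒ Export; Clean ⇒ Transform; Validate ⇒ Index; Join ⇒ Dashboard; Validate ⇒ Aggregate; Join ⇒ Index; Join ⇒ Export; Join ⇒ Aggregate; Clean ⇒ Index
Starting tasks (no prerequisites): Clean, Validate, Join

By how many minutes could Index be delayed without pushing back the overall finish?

Critical path: Clean→Aggregate = 5+12 = 17, so the finish is 17 minutes.
Longest path through Index: 15 minutes (earliest finish 15, latest finish 17).
Float = 17 − 15 = 2.

2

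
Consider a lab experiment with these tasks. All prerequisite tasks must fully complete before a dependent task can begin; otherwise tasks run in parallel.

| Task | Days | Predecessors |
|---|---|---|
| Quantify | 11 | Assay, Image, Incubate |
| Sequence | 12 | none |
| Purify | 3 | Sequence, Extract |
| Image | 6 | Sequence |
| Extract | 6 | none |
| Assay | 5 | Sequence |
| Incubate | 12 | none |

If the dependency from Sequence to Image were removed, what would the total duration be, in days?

Before: longest chain Sequence→Image→Quantify = 12+6+11 = 29, finish 29.
Without Sequence→Image, Image's earliest start moves from 12 to 0.
New critical path: Sequence→Assay→Quantify = 12+5+11 = 28 ⇒ 28 days.

28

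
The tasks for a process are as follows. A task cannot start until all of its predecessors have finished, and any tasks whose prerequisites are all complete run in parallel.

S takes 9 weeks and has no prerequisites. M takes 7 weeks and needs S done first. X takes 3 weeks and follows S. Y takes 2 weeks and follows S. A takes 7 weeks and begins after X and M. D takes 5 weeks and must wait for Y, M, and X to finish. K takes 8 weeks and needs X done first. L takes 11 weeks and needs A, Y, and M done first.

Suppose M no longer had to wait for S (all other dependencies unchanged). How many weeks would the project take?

Original critical path: S→M→A→L = 9+7+7+11 = 34 ⇒ 34 weeks.
Without S→M, M's earliest start moves from 9 to 0.
The longest chain is now S→X→A→L = 9+3+7+11 = 30, so the project takes 30 weeks.

30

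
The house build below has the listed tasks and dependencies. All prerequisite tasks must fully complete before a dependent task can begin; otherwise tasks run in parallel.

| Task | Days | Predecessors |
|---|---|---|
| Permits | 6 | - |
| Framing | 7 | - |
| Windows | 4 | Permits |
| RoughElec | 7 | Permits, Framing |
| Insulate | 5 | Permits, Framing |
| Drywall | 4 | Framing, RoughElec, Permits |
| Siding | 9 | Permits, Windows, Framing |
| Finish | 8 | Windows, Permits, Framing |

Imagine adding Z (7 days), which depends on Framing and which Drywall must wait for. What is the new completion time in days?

19

Originally the project takes 19 days.
With Z inserted, Drywall now waits for max(Framing, RoughElec, Permits, Z).
New critical path: Permits→Windows→Siding = 6+4+9 = 19 ⇒ 19 days.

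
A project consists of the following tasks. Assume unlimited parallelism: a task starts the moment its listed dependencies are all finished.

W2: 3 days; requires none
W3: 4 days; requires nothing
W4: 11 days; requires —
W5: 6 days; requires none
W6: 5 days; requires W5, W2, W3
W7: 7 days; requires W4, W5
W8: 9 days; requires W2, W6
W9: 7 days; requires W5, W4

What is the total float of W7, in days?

W5→W6→W8 = 6+5+9 = 20 sets the makespan at 20 days.
W7 finishes as early as 18 and must finish by 20.
So W7 can slip 20 − 18 = 2 days.

2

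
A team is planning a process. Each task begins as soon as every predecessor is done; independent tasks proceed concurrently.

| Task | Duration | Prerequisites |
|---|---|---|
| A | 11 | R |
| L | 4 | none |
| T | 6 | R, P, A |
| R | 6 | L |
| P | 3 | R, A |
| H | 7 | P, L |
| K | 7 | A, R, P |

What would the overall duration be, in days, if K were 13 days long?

37

Critical path before the change: L→R→A→P→K = 4+6+11+3+7 = 31 giving 31 days.
K lies on that path, so at 13 days the path becomes 37 days.
That remains the longest chain; total 37 days.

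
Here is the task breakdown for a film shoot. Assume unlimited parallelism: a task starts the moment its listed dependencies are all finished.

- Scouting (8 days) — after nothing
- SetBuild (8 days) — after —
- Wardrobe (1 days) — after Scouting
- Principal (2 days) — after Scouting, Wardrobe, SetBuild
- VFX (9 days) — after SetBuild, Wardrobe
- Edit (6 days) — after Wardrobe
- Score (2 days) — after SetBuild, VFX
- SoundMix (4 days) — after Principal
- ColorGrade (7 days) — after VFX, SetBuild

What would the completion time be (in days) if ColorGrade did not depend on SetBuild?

25

Original critical path: Scouting→Wardrobe→VFX→ColorGrade = 8+1+9+7 = 25 ⇒ 25 days.
Dropping SetBuild→ColorGrade doesn't change ColorGrade's earliest start (18); another predecessor still binds.
The longest chain is now Scouting→Wardrobe→VFX→ColorGrade = 8+1+9+7 = 25, so the project takes 25 days.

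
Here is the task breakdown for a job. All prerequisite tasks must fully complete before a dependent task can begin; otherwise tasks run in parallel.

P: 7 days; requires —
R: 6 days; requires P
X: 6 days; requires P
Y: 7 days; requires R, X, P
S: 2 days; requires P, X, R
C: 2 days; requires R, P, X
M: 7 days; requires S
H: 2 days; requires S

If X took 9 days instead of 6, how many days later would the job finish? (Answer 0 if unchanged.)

The binding path is P→X→S→M = 7+6+2+7 = 22; finish at 22 days.
X is on the critical path; changing it to 9 makes that path 25 days.
No other chain overtakes it, so the finish is 25 days.
Change in finish: 25 − 22 = +3 days.

3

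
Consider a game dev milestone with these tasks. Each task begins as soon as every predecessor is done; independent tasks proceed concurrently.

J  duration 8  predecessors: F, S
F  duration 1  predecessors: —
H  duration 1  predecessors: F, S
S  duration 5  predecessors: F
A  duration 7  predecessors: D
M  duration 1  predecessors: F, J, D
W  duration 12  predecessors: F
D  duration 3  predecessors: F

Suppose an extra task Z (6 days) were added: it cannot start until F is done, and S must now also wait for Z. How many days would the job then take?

Originally the job takes 15 days.
With Z inserted, S now waits for max(F, Z).
New critical path: F→Z→S→J→M = 1+6+5+8+1 = 21 ⇒ 21 days.

21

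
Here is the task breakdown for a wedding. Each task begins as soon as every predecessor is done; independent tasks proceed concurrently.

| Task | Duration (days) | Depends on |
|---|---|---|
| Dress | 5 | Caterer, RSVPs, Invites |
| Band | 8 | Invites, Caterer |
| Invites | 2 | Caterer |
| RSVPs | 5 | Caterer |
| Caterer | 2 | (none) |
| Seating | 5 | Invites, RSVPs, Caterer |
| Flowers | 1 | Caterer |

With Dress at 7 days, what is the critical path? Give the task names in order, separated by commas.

Actual critical path: Caterer→RSVPs→Dress = 2+5+5 = 12 ⇒ 12 days.
Since Dress is critical, the +2 change carries straight to that chain (now 14 days).
No other chain overtakes it, so the finish is 14 days.

Caterer, RSVPs, Dress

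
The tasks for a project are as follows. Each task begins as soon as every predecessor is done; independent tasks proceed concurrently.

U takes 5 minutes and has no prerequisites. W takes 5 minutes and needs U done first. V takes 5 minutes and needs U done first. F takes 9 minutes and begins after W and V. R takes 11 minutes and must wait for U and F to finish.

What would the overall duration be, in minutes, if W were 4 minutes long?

30

As given, the longest chain is U→W→F→R = 5+5+9+11 = 30, so the finish is 30 minutes.
Since W is critical, the -1 change carries straight to that chain (now 29 minutes).
The binding chain switches to U→V→F→R = 5+5+9+11 = 30; finish 30 minutes.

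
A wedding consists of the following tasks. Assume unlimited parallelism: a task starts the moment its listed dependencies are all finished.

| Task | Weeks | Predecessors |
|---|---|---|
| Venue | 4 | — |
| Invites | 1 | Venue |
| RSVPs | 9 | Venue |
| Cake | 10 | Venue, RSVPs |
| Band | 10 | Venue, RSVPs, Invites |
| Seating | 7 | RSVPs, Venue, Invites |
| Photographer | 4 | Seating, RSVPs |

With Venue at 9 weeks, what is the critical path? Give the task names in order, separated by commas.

Venue, RSVPs, Seating, Photographer

Actual critical path: Venue→RSVPs→Seating→Photographer = 4+9+7+4 = 24 ⇒ 24 weeks.
Since Venue is critical, the +5 change carries straight to that chain (now 29 weeks).
That remains the longest chain; total 29 weeks.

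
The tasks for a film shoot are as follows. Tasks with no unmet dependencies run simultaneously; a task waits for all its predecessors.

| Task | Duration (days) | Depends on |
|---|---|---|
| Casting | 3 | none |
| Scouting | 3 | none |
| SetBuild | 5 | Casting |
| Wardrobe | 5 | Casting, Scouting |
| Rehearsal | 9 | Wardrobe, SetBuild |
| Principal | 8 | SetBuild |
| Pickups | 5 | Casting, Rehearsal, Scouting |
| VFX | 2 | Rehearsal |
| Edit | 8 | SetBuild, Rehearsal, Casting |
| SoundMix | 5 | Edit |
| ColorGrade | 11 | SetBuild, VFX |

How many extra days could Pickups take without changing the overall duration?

8

The longest chain is Casting→SetBuild→Rehearsal→VFX→ColorGrade = 3+5+9+2+11 = 30; overall finish 30 days.
The longest chain containing Pickups totals 22 days.
Slack of Pickups = 25 − 17 = 8 days.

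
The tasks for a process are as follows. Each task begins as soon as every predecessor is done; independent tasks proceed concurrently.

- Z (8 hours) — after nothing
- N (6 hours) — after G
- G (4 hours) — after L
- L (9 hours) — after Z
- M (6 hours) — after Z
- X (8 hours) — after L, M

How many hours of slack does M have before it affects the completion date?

5

Z→L→G→N = 8+9+4+6 = 27 sets the makespan at 27 hours.
The longest chain containing M totals 22 hours.
So M can slip 19 − 14 = 5 hours.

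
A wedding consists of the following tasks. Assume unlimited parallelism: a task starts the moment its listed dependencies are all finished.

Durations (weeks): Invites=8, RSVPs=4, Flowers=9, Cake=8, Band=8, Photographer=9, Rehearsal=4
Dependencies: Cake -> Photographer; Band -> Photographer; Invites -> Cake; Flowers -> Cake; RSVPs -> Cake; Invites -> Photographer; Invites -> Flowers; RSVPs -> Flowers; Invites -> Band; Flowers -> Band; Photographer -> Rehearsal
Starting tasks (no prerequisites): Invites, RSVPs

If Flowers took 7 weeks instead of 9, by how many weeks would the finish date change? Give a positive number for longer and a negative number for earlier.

Critical path before the change: Invites→Flowers→Cake→Photographer→Rehearsal = 8+9+8+9+4 = 38 giving 38 weeks.
Since Flowers is critical, the -2 change carries straight to that chain (now 36 weeks).
No other chain overtakes it, so the finish is 36 weeks.
Change in finish: 36 − 38 = -2 weeks.

-2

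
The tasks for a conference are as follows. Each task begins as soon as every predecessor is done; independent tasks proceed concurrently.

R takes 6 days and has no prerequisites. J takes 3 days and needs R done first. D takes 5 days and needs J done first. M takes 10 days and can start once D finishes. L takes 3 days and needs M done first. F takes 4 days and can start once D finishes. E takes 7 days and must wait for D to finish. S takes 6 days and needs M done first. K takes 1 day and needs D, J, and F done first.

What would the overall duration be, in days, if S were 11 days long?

Baseline: R→J→D→M→S = 6+3+5+10+6 = 30 → 30 days.
S lies on that path, so at 11 days the path becomes 35 days.
That remains the longest chain; total 35 days.

35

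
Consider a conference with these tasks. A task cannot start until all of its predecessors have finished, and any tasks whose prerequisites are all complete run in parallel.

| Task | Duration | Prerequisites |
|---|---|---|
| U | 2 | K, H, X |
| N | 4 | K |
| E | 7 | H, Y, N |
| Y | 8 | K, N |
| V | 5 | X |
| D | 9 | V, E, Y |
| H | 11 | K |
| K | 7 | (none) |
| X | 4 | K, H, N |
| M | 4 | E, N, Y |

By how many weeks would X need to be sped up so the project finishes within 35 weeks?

Current finish: 36 weeks; target: 35.
X is on every critical path, so each week cut from X cuts the finish by one (this holds down to a finish of 35).
Need 36 − 35 = 1 week off X → X becomes 3 weeks, finish becomes 35.

1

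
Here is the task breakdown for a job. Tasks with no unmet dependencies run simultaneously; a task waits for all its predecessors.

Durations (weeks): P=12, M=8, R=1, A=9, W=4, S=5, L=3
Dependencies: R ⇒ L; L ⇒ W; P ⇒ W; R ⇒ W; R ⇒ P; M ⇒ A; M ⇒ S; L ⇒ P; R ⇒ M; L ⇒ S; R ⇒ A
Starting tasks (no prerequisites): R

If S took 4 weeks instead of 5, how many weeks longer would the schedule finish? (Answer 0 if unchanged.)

0

The binding path is R→L→P→W = 1+3+12+4 = 20; finish at 20 weeks.
The longest path through S is only 14 weeks, so S has float 6.
No other chain overtakes it, so the finish is 20 weeks.
Change in finish: 20 − 20 = +0 weeks.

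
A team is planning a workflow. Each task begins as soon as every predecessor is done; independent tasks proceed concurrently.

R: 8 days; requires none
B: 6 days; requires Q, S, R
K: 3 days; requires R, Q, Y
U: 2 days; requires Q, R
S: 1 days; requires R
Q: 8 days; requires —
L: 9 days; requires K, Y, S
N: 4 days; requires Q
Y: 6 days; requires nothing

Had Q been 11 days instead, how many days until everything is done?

23

Baseline: Q→K→L = 8+3+9 = 20 → 20 days.
Q lies on that path, so at 11 days the path becomes 23 days.
No other chain overtakes it, so the finish is 23 days.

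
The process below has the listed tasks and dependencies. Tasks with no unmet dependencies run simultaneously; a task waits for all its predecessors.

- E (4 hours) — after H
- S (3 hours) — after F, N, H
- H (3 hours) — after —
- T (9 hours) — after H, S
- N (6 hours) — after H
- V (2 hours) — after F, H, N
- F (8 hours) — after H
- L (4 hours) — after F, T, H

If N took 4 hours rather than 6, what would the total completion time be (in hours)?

27

The binding path is H→F→S→T→L = 3+8+3+9+4 = 27; finish at 27 hours.
N is off the critical path — its longest chain is 25 hours, giving 2 of slack.
The critical path is still H→F→S→T→L; finish is now 27 hours.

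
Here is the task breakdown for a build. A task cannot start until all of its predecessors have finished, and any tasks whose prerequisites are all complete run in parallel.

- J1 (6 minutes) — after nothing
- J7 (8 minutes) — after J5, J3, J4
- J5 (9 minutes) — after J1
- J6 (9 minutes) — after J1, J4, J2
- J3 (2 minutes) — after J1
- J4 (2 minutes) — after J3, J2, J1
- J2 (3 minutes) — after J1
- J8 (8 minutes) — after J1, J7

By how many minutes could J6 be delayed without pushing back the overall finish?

11

Critical path: J1→J5→J7→J8 = 6+9+8+8 = 31, so the finish is 31 minutes.
The longest chain containing J6 totals 20 minutes.
Float = 31 − 20 = 11.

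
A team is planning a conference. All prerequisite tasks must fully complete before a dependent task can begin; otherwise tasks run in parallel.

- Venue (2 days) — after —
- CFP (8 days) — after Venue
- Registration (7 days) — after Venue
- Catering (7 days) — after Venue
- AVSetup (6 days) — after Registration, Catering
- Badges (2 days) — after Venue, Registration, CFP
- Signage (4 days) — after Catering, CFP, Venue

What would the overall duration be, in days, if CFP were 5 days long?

Critical path before the change: Venue→Registration→AVSetup = 2+7+6 = 15 giving 15 days.
CFP is off the critical path — its longest chain is 14 days, giving 1 of slack.
No other chain overtakes it, so the finish is 15 days.

15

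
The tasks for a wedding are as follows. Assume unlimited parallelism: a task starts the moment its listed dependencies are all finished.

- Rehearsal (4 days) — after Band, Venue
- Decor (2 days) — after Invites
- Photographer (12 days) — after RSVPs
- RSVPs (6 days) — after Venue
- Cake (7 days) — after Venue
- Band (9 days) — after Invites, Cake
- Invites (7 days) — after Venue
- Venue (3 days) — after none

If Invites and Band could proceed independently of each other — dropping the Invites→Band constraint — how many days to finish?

Before: longest chain Venue→Invites→Band→Rehearsal = 3+7+9+4 = 23, finish 23.
Dropping Invites→Band doesn't change Band's earliest start (10); another predecessor still binds.
After: Venue→Cake→Band→Rehearsal = 3+7+9+4 = 23 → 23 days.

23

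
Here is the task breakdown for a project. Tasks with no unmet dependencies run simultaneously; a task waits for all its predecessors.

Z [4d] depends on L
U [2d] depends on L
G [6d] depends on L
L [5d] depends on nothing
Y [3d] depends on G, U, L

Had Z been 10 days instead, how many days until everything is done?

15

Critical path before the change: L→G→Y = 5+6+3 = 14 giving 14 days.
Z is off the critical path — its longest chain is 9 days, giving 5 of slack.
New critical path: L→Z = 5+10 = 15 ⇒ 15 days.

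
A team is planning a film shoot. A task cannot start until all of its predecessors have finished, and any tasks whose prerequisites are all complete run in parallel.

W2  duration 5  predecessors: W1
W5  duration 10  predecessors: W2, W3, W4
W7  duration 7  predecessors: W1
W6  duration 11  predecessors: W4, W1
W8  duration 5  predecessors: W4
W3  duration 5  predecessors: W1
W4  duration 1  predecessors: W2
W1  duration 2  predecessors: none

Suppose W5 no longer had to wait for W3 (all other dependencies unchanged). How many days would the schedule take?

19

With the dependency in place, W1→W2→W4→W6 = 2+5+1+11 = 19 sets the finish at 19 days.
Dropping W3→W5 doesn't change W5's earliest start (8); another predecessor still binds.
The longest chain is now W1→W2→W4→W6 = 2+5+1+11 = 19, so the schedule takes 19 days.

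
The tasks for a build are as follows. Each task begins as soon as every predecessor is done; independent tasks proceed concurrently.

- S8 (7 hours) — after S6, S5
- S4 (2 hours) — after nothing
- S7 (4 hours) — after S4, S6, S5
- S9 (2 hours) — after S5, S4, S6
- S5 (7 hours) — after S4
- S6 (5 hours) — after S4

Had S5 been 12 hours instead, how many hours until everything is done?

21

Actual critical path: S4→S5→S8 = 2+7+7 = 16 ⇒ 16 hours.
S5 is on the critical path; changing it to 12 makes that path 21 hours.
No other chain overtakes it, so the finish is 21 hours.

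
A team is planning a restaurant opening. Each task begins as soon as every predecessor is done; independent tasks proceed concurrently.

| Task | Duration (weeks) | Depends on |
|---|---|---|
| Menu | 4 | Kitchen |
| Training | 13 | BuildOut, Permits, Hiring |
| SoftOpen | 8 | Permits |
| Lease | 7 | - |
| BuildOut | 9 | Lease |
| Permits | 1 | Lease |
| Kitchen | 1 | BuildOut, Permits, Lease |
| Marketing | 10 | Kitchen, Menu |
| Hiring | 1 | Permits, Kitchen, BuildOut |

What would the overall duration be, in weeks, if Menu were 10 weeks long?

The binding path is Lease→BuildOut→Kitchen→Menu→Marketing = 7+9+1+4+10 = 31; finish at 31 weeks.
Since Menu is critical, the +6 change carries straight to that chain (now 37 weeks).
The critical path is still Lease→BuildOut→Kitchen→Menu→Marketing; finish is now 37 weeks.

37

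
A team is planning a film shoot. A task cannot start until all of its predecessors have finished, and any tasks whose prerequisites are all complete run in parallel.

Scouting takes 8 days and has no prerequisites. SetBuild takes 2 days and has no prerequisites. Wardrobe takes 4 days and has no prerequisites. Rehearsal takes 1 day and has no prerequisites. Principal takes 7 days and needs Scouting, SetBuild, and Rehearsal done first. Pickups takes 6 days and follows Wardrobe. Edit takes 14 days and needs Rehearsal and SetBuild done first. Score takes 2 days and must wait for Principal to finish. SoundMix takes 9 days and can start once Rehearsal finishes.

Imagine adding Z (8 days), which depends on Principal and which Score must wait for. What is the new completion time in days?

25

Originally the schedule takes 17 days.
With Z inserted, Score now waits for max(Principal, Z).
New critical path: Scouting→Principal→Z→Score = 8+7+8+2 = 25 ⇒ 25 days.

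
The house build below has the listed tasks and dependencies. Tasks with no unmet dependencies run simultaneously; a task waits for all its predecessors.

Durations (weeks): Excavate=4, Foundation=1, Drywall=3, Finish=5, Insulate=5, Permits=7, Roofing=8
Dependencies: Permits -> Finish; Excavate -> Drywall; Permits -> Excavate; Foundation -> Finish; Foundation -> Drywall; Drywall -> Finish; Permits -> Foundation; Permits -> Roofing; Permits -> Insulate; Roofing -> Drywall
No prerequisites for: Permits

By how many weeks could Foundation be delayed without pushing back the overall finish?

Permits→Roofing→Drywall→Finish = 7+8+3+5 = 23 sets the makespan at 23 weeks.
Foundation finishes as early as 8 and must finish by 15.
So Foundation can slip 15 − 8 = 7 weeks.

7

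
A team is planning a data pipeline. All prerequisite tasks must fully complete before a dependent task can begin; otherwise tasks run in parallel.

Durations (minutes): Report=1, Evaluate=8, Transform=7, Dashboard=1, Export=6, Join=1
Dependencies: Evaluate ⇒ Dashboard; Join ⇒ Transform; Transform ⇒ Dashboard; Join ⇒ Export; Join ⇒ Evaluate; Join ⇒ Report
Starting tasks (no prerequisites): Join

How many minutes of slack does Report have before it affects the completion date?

8

The longest chain is Join→Evaluate→Dashboard = 1+8+1 = 10; overall finish 10 minutes.
The longest chain containing Report totals 2 minutes.
Float = 10 − 2 = 8.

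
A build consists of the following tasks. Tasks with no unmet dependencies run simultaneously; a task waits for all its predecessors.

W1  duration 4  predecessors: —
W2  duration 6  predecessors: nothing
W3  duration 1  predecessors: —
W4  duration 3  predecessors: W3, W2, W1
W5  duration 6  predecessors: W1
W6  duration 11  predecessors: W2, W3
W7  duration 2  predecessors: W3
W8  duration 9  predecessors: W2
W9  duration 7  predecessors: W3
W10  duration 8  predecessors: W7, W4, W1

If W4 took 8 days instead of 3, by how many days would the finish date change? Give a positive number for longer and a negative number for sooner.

Baseline: W2→W4→W10 = 6+3+8 = 17 → 17 days.
W4 lies on that path, so at 8 days the path becomes 22 days.
No other chain overtakes it, so the finish is 22 days.
Change in finish: 22 − 17 = +5 days.

5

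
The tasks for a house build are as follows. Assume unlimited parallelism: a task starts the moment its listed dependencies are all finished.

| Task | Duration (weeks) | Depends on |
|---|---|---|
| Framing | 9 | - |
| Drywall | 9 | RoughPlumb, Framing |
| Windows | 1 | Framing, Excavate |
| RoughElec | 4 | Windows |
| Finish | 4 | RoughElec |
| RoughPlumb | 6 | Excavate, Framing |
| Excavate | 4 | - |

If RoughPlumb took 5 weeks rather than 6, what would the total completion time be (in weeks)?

As given, the longest chain is Framing→RoughPlumb→Drywall = 9+6+9 = 24, so the finish is 24 weeks.
Since RoughPlumb is critical, the -1 change carries straight to that chain (now 23 weeks).
No other chain overtakes it, so the finish is 23 weeks.

23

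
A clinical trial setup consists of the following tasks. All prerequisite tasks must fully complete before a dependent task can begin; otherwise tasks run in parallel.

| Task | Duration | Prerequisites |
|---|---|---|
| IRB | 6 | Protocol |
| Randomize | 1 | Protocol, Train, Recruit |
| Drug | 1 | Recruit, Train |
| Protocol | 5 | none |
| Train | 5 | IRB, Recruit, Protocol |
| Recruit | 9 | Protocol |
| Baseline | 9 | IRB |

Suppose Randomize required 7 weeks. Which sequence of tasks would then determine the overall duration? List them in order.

Protocol, Recruit, Train, Randomize

Critical path before the change: Protocol→Recruit→Train→Randomize = 5+9+5+1 = 20 giving 20 weeks.
Randomize is on the critical path; changing it to 7 makes that path 26 weeks.
The critical path is still Protocol→Recruit→Train→Randomize; finish is now 26 weeks.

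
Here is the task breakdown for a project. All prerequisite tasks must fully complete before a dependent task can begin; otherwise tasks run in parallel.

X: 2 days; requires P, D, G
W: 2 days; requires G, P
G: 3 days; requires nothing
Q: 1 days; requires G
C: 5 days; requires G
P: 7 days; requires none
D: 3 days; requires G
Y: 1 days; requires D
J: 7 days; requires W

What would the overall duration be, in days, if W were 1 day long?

15

Baseline: P→W→J = 7+2+7 = 16 → 16 days.
W is on the critical path; changing it to 1 makes that path 15 days.
That remains the longest chain; total 15 days.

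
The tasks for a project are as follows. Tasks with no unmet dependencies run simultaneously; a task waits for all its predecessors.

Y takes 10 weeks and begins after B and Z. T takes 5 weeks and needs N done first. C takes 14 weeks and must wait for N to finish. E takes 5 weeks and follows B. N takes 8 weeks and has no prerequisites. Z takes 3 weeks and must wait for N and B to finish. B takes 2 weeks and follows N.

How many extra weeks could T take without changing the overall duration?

10

Critical path: N→B→Z→Y = 8+2+3+10 = 23, so the finish is 23 weeks.
The longest chain containing T totals 13 weeks.
Float = 23 − 13 = 10.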